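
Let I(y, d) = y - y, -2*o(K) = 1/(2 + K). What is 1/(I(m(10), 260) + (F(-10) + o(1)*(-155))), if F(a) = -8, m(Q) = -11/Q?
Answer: 6/107 ≈ 0.056075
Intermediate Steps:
o(K) = -1/(2*(2 + K))
I(y, d) = 0
1/(I(m(10), 260) + (F(-10) + o(1)*(-155))) = 1/(0 + (-8 - 1/(4 + 2*1)*(-155))) = 1/(0 + (-8 - 1/(4 + 2)*(-155))) = 1/(0 + (-8 - 1/6*(-155))) = 1/(0 + (-8 - 1*⅙*(-155))) = 1/(0 + (-8 - ⅙*(-155))) = 1/(0 + (-8 + 155/6)) = 1/(0 + 107/6) = 1/(107/6) = 6/107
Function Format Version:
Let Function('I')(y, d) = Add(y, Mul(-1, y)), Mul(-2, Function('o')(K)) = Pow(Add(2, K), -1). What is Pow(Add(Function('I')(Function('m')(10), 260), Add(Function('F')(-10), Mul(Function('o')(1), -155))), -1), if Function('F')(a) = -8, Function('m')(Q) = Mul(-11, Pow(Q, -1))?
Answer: Rational(6, 107) ≈ 0.056075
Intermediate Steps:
Function('o')(K) = Mul(Rational(-1, 2), Pow(Add(2, K), -1))
Function('I')(y, d) = 0
Pow(Add(Function('I')(Function('m')(10), 260), Add(Function('F')(-10), Mul(Function('o')(1), -155))), -1) = Pow(Add(0, Add(-8, Mul(Mul(-1, Pow(Add(4, Mul(2, 1)), -1)), -155))), -1) = Pow(Add(0, Add(-8, Mul(Mul(-1, Pow(Add(4, 2), -1)), -155))), -1) = Pow(Add(0, Add(-8, Mul(Mul(-1, Pow(6, -1)), -155))), -1) = Pow(Add(0, Add(-8, Mul(Mul(-1, Rational(1, 6)), -155))), -1) = Pow(Add(0, Add(-8, Mul(Rational(-1, 6), -155))), -1) = Pow(Add(0, Add(-8, Rational(155, 6))), -1) = Pow(Add(0, Rational(107, 6)), -1) = Pow(Rational(107, 6), -1) = Rational(6, 107)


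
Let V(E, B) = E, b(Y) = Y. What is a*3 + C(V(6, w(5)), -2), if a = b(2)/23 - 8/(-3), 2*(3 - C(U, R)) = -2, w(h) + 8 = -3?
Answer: 282/23 ≈ 12.261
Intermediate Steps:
w(h) = -11 (w(h) = -8 - 3 = -11)
C(U, R) = 4 (C(U, R) = 3 - ½*(-2) = 3 + 1 = 4)
a = 190/69 (a = 2/23 - 8/(-3) = 2*(1/23) - 8*(-⅓) = 2/23 + 8/3 = 190/69 ≈ 2.7536)
a*3 + C(V(6, w(5)), -2) = (190/69)*3 + 4 = 190/23 + 4 = 282/23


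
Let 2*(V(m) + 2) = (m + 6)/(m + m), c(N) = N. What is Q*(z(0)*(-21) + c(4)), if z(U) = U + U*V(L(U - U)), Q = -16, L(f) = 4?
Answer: -64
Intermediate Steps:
V(m) = -2 + (6 + m)/(4*m) (V(m) = -2 + ((m + 6)/(m + m))/2 = -2 + ((6 + m)/((2*m)))/2 = -2 + ((6 + m)*(1/(2*m)))/2 = -2 + ((6 + m)/(2*m))/2 = -2 + (6 + m)/(4*m))
z(U) = -3*U/8 (z(U) = U + U*((¼)*(6 - 7*4)/4) = U + U*((¼)*(¼)*(6 - 28)) = U + U*((¼)*(¼)*(-22)) = U + U*(-11/8) = U - 11*U/8 = -3*U/8)
Q*(z(0)*(-21) + c(4)) = -16*(-3/8*0*(-21) + 4) = -16*(0*(-21) + 4) = -16*(0 + 4) = -16*4 = -64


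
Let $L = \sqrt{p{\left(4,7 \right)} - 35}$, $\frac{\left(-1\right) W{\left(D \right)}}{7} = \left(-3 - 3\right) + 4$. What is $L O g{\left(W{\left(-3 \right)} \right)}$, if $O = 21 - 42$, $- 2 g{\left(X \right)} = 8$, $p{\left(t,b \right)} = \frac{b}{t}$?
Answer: $42 i \sqrt{133} \approx 484.37 i$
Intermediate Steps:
$W{\left(D \right)} = 14$ ($W{\left(D \right)} = - 7 \left(\left(-3 - 3\right) + 4\right) = - 7 \left(-6 + 4\right) = \left(-7\right) \left(-2\right) = 14$)
$g{\left(X \right)} = -4$ ($g{\left(X \right)} = \left(- \frac{1}{2}\right) 8 = -4$)
$O = -21$ ($O = 21 - 42 = -21$)
$L = \frac{i \sqrt{133}}{2}$ ($L = \sqrt{\frac{7}{4} - 35} = \sqrt{- \frac{133}{4}} = \frac{i \sqrt{133}}{2} \approx 5.7663 i$)
$L O g{\left(W{\left(-3 \right)} \right)} = \frac{i \sqrt{133}}{2} \left(-21\right) \left(-4\right) = - \frac{21 i \sqrt{133}}{2} \left(-4\right) = 42 i \sqrt{133}$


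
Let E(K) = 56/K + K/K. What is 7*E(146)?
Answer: 707/73 ≈ 9.6849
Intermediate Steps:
E(K) = 1 + 56/K (E(K) = 56/K + 1 = 1 + 56/K)
7*E(146) = 7*((56 + 146)/146) = 7*((1/146)*202) = 7*(101/73) = 707/73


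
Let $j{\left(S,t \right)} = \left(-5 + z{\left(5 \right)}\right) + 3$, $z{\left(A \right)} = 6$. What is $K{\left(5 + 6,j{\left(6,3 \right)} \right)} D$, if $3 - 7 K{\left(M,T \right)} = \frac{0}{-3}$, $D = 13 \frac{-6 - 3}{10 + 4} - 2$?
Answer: $- \frac{435}{98} \approx -4.4388$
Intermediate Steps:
$j{\left(S,t \right)} = 4$ ($j{\left(S,t \right)} = \left(-5 + 6\right) + 3 = 1 + 3 = 4$)
$D = - \frac{145}{14}$ ($D = 13 \left(- \frac{9}{14}\right) - 2 = - \frac{117}{14} - 2 = - \frac{145}{14} \approx -10.357$)
$K{\left(M,T \right)} = \frac{3}{7}$ ($K{\left(M,T \right)} = \frac{3}{7} - \frac{0 \frac{1}{-3}}{7} = \frac{3}{7} - \frac{0 \left(- \frac{1}{3}\right)}{7} = \frac{3}{7} - 0 = \frac{3}{7} + 0 = \frac{3}{7}$)
$K{\left(5 + 6,j{\left(6,3 \right)} \right)} D = \frac{3}{7} \left(- \frac{145}{14}\right) = - \frac{435}{98}$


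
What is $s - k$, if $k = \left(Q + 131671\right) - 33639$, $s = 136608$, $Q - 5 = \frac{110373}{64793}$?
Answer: $\frac{2499020430}{64793} \approx 38569.0$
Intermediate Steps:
$Q = \frac{434338}{64793}$ ($Q = 5 + \frac{110373}{64793} = \frac{434338}{64793} \approx 6.7035$)
$k = \frac{6352221714}{64793}$ ($k = \left(\frac{434338}{64793} + 131671\right) - 33639 = \frac{8531793441}{64793} - 33639 = \frac{6352221714}{64793} \approx 98039.0$)
$s - k = 136608 - \frac{6352221714}{64793} = \frac{2499020430}{64793}$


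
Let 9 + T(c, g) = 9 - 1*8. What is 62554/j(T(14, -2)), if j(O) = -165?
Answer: -62554/165 ≈ -379.12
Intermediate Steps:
T(c, g) = -8 (T(c, g) = -9 + (9 - 1*8) = -9 + (9 - 8) = -9 + 1 = -8)
62554/j(T(14, -2)) = 62554/(-165) = 62554*(-1/165) = -62554/165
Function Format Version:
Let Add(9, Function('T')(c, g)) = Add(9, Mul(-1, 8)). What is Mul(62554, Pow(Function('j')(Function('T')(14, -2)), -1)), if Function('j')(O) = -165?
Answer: Rational(-62554, 165) ≈ -379.12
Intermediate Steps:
Function('T')(c, g) = -8 (Function('T')(c, g) = Add(-9, Add(9, Mul(-1, 8))) = Add(-9, Add(9, -8)) = Add(-9, 1) = -8)
Mul(62554, Pow(Function('j')(Function('T')(14, -2)), -1)) = Mul(62554, Pow(-165, -1)) = Mul(62554, Rational(-1, 165)) = Rational(-62554, 165)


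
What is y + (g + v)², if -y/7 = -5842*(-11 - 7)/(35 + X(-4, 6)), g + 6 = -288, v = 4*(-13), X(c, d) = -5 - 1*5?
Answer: 2256808/25 ≈ 90272.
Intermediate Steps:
X(c, d) = -10 (X(c, d) = -5 - 5 = -10)
v = -52
g = -294 (g = -6 - 288 = -294)
y = -736092/25 (y = -(-40894)*(-11 - 7)/(35 - 10) = -(-40894)*(-18/25) = -(-40894)*(-18*1/25) = -(-40894)*(-18)/25 = -7*105156/25 = -736092/25 ≈ -29444.)
y + (g + v)² = -736092/25 + (-294 - 52)² = -736092/25 + (-346)² = -736092/25 + 119716 = 2256808/25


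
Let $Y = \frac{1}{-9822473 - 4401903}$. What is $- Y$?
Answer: $\frac{1}{14224376} \approx 7.0302 \cdot 10^{-8}$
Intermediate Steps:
$Y = - \frac{1}{14224376}$ ($Y = \frac{1}{-14224376} = - \frac{1}{14224376} \approx -7.0302 \cdot 10^{-8}$)
$- Y = \left(-1\right) \left(- \frac{1}{14224376}\right) = \frac{1}{14224376}$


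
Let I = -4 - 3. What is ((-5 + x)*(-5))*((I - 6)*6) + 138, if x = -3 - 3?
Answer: -4152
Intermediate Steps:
I = -7
x = -6
((-5 + x)*(-5))*((I - 6)*6) + 138 = ((-5 - 6)*(-5))*((-7 - 6)*6) + 138 = (-11*(-5))*(-13*6) + 138 = 55*(-78) + 138 = -4290 + 138 = -4152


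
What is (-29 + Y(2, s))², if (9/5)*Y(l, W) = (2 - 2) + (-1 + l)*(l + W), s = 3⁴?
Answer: 23716/81 ≈ 292.79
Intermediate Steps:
s = 81
Y(l, W) = 5*(-1 + l)*(W + l)/9 (Y(l, W) = 5*((2 - 2) + (-1 + l)*(l + W))/9 = 5*(0 + (-1 + l)*(W + l))/9 = 5*((-1 + l)*(W + l))/9 = 5*(-1 + l)*(W + l)/9)
(-29 + Y(2, s))² = (-29 + (-5/9*81 - 5/9*2 + (5/9)*2² + (5/9)*81*2))² = (-29 + (-45 - 10/9 + (5/9)*4 + 90))² = (-29 + (-45 - 10/9 + 20/9 + 90))² = (-29 + 415/9)² = (154/9)² = 23716/81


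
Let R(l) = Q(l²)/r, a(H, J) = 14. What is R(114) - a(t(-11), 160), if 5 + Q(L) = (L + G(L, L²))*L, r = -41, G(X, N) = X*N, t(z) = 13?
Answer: -28525864389568841/41 ≈ -6.9575e+14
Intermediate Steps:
G(X, N) = N*X
Q(L) = -5 + L*(L + L³) (Q(L) = -5 + (L + L²*L)*L = -5 + (L + L³)*L = -5 + L*(L + L³))
R(l) = 5/41 - l⁴/41 - l⁸/41 (R(l) = (-5 + (l²)² + (l²)⁴)/(-41) = (-5 + l⁴ + l⁸)*(-1/41) = 5/41 - l⁴/41 - l⁸/41)
R(114) - a(t(-11), 160) = (5/41 - 1/41*114⁴ - 1/41*114⁸) - 1*14 = (5/41 - 1/41*168896016 - 1/41*28525864220672256) - 14 = (5/41 - 168896016/41 - 28525864220672256/41) - 14 = -28525864389568267/41 - 14 = -28525864389568841/41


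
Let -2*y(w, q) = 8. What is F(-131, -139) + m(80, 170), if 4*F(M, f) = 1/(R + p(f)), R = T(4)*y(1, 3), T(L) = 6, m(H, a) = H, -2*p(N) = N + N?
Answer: 36801/460 ≈ 80.002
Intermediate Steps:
p(N) = -N (p(N) = -(N + N)/2 = -N)
y(w, q) = -4 (y(w, q) = -1/2*8 = -4)
R = -24 (R = 6*(-4) = -24)
F(M, f) = 1/(4*(-24 - f))
F(-131, -139) + m(80, 170) = -1/(96 + 4*(-139)) + 80 = -1/(96 - 556) + 80 = -1/(-460) + 80 = -1*(-1/460) + 80 = 1/460 + 80 = 36801/460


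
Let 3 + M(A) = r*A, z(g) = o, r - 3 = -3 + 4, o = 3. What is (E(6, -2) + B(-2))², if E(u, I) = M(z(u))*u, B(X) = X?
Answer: 2704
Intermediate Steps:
r = 4 (r = 3 + (-3 + 4) = 3 + 1 = 4)
z(g) = 3
M(A) = -3 + 4*A
E(u, I) = 9*u (E(u, I) = (-3 + 4*3)*u = (-3 + 12)*u = 9*u)
(E(6, -2) + B(-2))² = (9*6 - 2)² = (54 - 2)² = 52² = 2704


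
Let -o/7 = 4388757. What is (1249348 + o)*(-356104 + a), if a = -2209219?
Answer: 75605073755173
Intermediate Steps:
o = -30721299 (o = -7*4388757 = -30721299)
(1249348 + o)*(-356104 + a) = (1249348 - 30721299)*(-356104 - 2209219) = -29471951*(-2565323) = 75605073755173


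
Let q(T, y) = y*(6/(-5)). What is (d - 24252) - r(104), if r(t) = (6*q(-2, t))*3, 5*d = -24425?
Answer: -134453/5 ≈ -26891.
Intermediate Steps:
d = -4885 (d = (1/5)*(-24425) = -4885)
q(T, y) = -6*y/5 (q(T, y) = y*(6*(-1/5)) = y*(-6/5) = -6*y/5)
r(t) = -108*t/5 (r(t) = (6*(-6*t/5))*3 = -36*t/5*3 = -108*t/5)
(d - 24252) - r(104) = (-4885 - 24252) - (-108)*104/5 = -29137 - 1*(-11232/5) = -29137 + 11232/5 = -134453/5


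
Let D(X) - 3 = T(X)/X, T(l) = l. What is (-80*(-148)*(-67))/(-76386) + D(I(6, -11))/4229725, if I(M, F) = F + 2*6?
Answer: 1677678276772/161545886925 ≈ 10.385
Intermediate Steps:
I(M, F) = 12 + F (I(M, F) = F + 12 = 12 + F)
D(X) = 4 (D(X) = 3 + X/X = 3 + 1 = 4)
(-80*(-148)*(-67))/(-76386) + D(I(6, -11))/4229725 = (-80*(-148)*(-67))/(-76386) + 4/4229725 = (11840*(-67))*(-1/76386) + 4*(1/4229725) = -793280*(-1/76386) + 4/4229725 = 396640/38193 + 4/4229725 = 1677678276772/161545886925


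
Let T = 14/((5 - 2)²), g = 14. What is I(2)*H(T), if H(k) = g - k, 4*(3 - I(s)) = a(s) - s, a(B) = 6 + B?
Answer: 56/3 ≈ 18.667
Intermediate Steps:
I(s) = 3/2 (I(s) = 3 - ((6 + s) - s)/4 = 3 - ¼*6 = 3 - 3/2 = 3/2)
T = 14/9 (T = 14/(3²) = 14/9 ≈ 1.5556)
H(k) = 14 - k
I(2)*H(T) = 3*(14 - 1*14/9)/2 = 3*(14 - 14/9)/2 = (3/2)*(112/9) = 56/3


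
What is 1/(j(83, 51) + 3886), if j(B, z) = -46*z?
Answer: 1/1540 ≈ 0.00064935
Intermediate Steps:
1/(j(83, 51) + 3886) = 1/(-46*51 + 3886) = 1/(-2346 + 3886) = 1/1540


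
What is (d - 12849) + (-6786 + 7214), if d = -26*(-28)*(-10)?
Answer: -19701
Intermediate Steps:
d = -7280 (d = 728*(-10) = -7280)
(d - 12849) + (-6786 + 7214) = (-7280 - 12849) + (-6786 + 7214) = -20129 + 428 = -19701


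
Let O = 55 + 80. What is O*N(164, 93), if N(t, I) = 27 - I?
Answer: -8910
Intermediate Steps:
O = 135
O*N(164, 93) = 135*(27 - 1*93) = 135*(27 - 93) = 135*(-66) = -8910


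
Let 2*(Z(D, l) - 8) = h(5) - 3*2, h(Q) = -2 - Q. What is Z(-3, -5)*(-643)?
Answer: -1929/2 ≈ -964.50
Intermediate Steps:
Z(D, l) = 3/2 (Z(D, l) = 8 + ((-2 - 1*5) - 3*2)/2 = 8 + ((-2 - 5) - 6)/2 = 8 + (-7 - 6)/2 = 8 + (1/2)*(-13) = 8 - 13/2 = 3/2)
Z(-3, -5)*(-643) = (3/2)*(-643) = -1929/2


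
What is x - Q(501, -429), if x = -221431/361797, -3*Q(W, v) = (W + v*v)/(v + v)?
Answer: -3740928076/51736971 ≈ -72.307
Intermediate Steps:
Q(W, v) = -(W + v**2)/(6*v) (Q(W, v) = -(W + v*v)/(3*(v + v)) = -(W + v**2)/(3*(2*v)) = -(W + v**2)*1/(2*v)/3 = -(W + v**2)/(6*v))
x = -221431/361797 (x = -221431*1/361797 = -221431/361797 ≈ -0.61203)
x - Q(501, -429) = -221431/361797 - (-1*501 - 1*(-429)**2)/(6*(-429)) = -221431/361797 - (-1)*(-501 - 1*184041)/(6*429) = -221431/361797 - (-1)*(-501 - 184041)/(6*429) = -221431/361797 - (-1)*(-184542)/(6*429) = -221431/361797 - 1*30757/429 = -221431/361797 - 30757/429 = -3740928076/51736971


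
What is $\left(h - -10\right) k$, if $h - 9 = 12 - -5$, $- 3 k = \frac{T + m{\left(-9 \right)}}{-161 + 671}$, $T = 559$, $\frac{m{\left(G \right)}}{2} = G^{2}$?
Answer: $- \frac{1442}{85} \approx -16.965$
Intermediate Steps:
$m{\left(G \right)} = 2 G^{2}$
$k = - \frac{721}{1530}$ ($k = - \frac{\left(559 + 2 \left(-9\right)^{2}\right) \frac{1}{-161 + 671}}{3} = - \frac{\left(559 + 2 \cdot 81\right) \frac{1}{510}}{3} = - \frac{\left(559 + 162\right) \frac{1}{510}}{3} = - \frac{721 \cdot \frac{1}{510}}{3} = \left(- \frac{1}{3}\right) \frac{721}{510} = - \frac{721}{1530} \approx -0.47124$)
$h = 26$ ($h = 9 + \left(12 - -5\right) = 9 + \left(12 + 5\right) = 9 + 17 = 26$)
$\left(h - -10\right) k = \left(26 - -10\right) \left(- \frac{721}{1530}\right) = \left(26 + 10\right) \left(- \frac{721}{1530}\right) = 36 \left(- \frac{721}{1530}\right) = - \frac{1442}{85}$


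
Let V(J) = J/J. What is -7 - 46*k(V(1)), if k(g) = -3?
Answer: 131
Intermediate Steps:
V(J) = 1
-7 - 46*k(V(1)) = -7 - 46*(-3) = -7 + 138 = 131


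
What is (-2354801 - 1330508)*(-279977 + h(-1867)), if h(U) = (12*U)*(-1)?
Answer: 949236095057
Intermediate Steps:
h(U) = -12*U
(-2354801 - 1330508)*(-279977 + h(-1867)) = (-2354801 - 1330508)*(-279977 - 12*(-1867)) = -3685309*(-279977 + 22404) = -3685309*(-257573) = 949236095057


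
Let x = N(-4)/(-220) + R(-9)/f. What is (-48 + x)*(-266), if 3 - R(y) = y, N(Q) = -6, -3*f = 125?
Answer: 17651361/1375 ≈ 12837.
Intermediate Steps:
f = -125/3 (f = -⅓*125 = -125/3 ≈ -41.667)
R(y) = 3 - y
x = -717/2750 (x = -6/(-220) + (3 - 1*(-9))/(-125/3) = -6*(-1/220) + (3 + 9)*(-3/125) = 3/110 + 12*(-3/125) = 3/110 - 36/125 = -717/2750 ≈ -0.26073)
(-48 + x)*(-266) = (-48 - 717/2750)*(-266) = -132717/2750*(-266) = 17651361/1375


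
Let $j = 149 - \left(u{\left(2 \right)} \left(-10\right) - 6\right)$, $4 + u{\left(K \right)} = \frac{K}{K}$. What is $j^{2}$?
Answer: $15625$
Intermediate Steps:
$u{\left(K \right)} = -3$ ($u{\left(K \right)} = -4 + \frac{K}{K} = -4 + 1 = -3$)
$j = 125$ ($j = 149 - \left(\left(-3\right) \left(-10\right) - 6\right) = 149 - \left(30 - 6\right) = 149 - 24 = 125$)
$j^{2} = 125^{2} = 15625$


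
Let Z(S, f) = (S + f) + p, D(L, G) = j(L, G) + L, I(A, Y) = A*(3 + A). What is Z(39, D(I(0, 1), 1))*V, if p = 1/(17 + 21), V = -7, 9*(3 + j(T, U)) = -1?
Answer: -85981/342 ≈ -251.41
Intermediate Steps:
j(T, U) = -28/9 (j(T, U) = -3 + (⅑)*(-1) = -3 - ⅑ = -28/9)
D(L, G) = -28/9 + L
p = 1/38 ≈ 0.026316
Z(S, f) = 1/38 + S + f (Z(S, f) = (S + f) + 1/38 = 1/38 + S + f)
Z(39, D(I(0, 1), 1))*V = (1/38 + 39 + (-28/9 + 0*(3 + 0)))*(-7) = (1/38 + 39 + (-28/9 + 0*3))*(-7) = (1/38 + 39 + (-28/9 + 0))*(-7) = (1/38 + 39 - 28/9)*(-7) = (12283/342)*(-7) = -85981/342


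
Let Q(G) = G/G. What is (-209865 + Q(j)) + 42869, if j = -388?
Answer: -166995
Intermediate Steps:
Q(G) = 1
(-209865 + Q(j)) + 42869 = (-209865 + 1) + 42869 = -209864 + 42869 = -166995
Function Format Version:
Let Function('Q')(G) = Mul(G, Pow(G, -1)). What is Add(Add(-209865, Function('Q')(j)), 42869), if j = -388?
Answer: -166995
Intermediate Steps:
Function('Q')(G) = 1
Add(Add(-209865, Function('Q')(j)), 42869) = Add(Add(-209865, 1), 42869) = Add(-209864, 42869) = -166995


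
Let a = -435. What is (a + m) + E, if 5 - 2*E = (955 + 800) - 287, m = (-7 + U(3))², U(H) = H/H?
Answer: -2261/2 ≈ -1130.5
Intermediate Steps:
U(H) = 1
m = 36 (m = (-7 + 1)² = (-6)² = 36)
E = -1463/2 (E = 5/2 - ((955 + 800) - 287)/2 = 5/2 - (1755 - 287)/2 = 5/2 - ½*1468 = 5/2 - 734 = -1463/2 ≈ -731.50)
(a + m) + E = (-435 + 36) - 1463/2 = -399 - 1463/2 = -2261/2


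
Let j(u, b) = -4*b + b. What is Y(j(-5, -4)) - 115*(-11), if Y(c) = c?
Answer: 1277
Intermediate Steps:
j(u, b) = -3*b
Y(j(-5, -4)) - 115*(-11) = -3*(-4) - 115*(-11) = 12 + 1265 = 1277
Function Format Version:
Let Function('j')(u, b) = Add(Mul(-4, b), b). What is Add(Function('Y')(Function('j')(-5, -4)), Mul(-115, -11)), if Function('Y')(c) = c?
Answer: 1277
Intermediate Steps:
Function('j')(u, b) = Mul(-3, b)
Add(Function('Y')(Function('j')(-5, -4)), Mul(-115, -11)) = Add(Mul(-3, -4), Mul(-115, -11)) = Add(12, 1265) = 1277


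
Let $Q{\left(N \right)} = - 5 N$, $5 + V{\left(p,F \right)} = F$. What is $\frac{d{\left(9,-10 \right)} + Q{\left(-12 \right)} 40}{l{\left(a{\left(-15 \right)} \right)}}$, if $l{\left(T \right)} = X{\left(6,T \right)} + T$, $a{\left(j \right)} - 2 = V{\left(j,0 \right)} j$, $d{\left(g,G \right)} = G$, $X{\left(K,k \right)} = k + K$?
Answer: $\frac{239}{16} \approx 14.938$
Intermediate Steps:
$X{\left(K,k \right)} = K + k$
$V{\left(p,F \right)} = -5 + F$
$a{\left(j \right)} = 2 - 5 j$ ($a{\left(j \right)} = 2 + \left(-5 + 0\right) j = 2 - 5 j$)
$l{\left(T \right)} = 6 + 2 T$ ($l{\left(T \right)} = \left(6 + T\right) + T = 6 + 2 T$)
$\frac{d{\left(9,-10 \right)} + Q{\left(-12 \right)} 40}{l{\left(a{\left(-15 \right)} \right)}} = \frac{-10 + \left(-5\right) \left(-12\right) 40}{6 + 2 \left(2 - -75\right)} = \frac{-10 + 60 \cdot 40}{6 + 2 \left(2 + 75\right)} = \frac{-10 + 2400}{6 + 2 \cdot 77} = \frac{2390}{6 + 154} = \frac{2390}{160} = 2390 \cdot \frac{1}{160} = \frac{239}{16}$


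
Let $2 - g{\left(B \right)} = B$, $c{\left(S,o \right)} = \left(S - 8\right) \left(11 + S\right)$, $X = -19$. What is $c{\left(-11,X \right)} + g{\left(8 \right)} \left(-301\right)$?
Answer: $1806$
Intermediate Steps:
$c{\left(S,o \right)} = \left(-8 + S\right) \left(11 + S\right)$
$g{\left(B \right)} = 2 - B$
$c{\left(-11,X \right)} + g{\left(8 \right)} \left(-301\right) = \left(-88 + \left(-11\right)^{2} + 3 \left(-11\right)\right) + \left(2 - 8\right) \left(-301\right) = \left(-88 + 121 - 33\right) + \left(2 - 8\right) \left(-301\right) = 0 - -1806 = 0 + 1806 = 1806$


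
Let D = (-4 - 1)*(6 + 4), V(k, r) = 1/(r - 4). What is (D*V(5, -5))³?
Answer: 125000/729 ≈ 171.47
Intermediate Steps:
V(k, r) = 1/(-4 + r)
D = -50 (D = -5*10 = -50)
(D*V(5, -5))³ = (-50/(-4 - 5))³ = (-50/(-9))³ = (-50*(-⅑))³ = (50/9)³ = 125000/729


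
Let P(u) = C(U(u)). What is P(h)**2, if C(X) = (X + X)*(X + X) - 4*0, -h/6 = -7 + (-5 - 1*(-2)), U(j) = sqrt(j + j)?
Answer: 230400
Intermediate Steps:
U(j) = sqrt(2)*sqrt(j) (U(j) = sqrt(2*j) = sqrt(2)*sqrt(j))
h = 60 (h = -6*(-7 + (-5 - 1*(-2))) = -6*(-7 + (-5 + 2)) = -6*(-7 - 3) = -6*(-10) = 60)
C(X) = 4*X**2 (C(X) = (2*X)*(2*X) + 0 = 4*X**2 + 0 = 4*X**2)
P(u) = 8*u (P(u) = 4*(sqrt(2)*sqrt(u))**2 = 4*(2*u) = 8*u)
P(h)**2 = (8*60)**2 = 480**2 = 230400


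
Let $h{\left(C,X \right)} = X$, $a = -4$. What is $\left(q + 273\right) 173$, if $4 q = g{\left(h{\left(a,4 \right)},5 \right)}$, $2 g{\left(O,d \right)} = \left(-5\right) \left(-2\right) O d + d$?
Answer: $\frac{413297}{8} \approx 51662.0$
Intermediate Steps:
$g{\left(O,d \right)} = \frac{d}{2} + 5 O d$ ($g{\left(O,d \right)} = \frac{\left(-5\right) \left(-2\right) O d + d}{2} = \frac{10 O d + d}{2} = \frac{d + 10 O d}{2} = \frac{d}{2} + 5 O d$)
$q = \frac{205}{8}$ ($q = \frac{\frac{1}{2} \cdot 5 \left(1 + 10 \cdot 4\right)}{4} = \frac{\frac{1}{2} \cdot 5 \left(1 + 40\right)}{4} = \frac{\frac{1}{2} \cdot 5 \cdot 41}{4} = \frac{1}{4} \cdot \frac{205}{2} = \frac{205}{8} \approx 25.625$)
$\left(q + 273\right) 173 = \left(\frac{205}{8} + 273\right) 173 = \frac{2389}{8} \cdot 173 = \frac{413297}{8}$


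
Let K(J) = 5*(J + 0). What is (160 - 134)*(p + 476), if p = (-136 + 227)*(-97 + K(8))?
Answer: -122486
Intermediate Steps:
K(J) = 5*J
p = -5187 (p = (-136 + 227)*(-97 + 5*8) = 91*(-97 + 40) = 91*(-57) = -5187)
(160 - 134)*(p + 476) = (160 - 134)*(-5187 + 476) = 26*(-4711) = -122486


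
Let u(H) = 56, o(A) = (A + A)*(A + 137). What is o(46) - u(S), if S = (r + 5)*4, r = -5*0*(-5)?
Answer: 16780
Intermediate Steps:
r = 0 (r = 0*(-5) = 0)
o(A) = 2*A*(137 + A) (o(A) = (2*A)*(137 + A) = 2*A*(137 + A))
S = 20 (S = (0 + 5)*4 = 5*4 = 20)
o(46) - u(S) = 2*46*(137 + 46) - 1*56 = 2*46*183 - 56 = 16836 - 56 = 16780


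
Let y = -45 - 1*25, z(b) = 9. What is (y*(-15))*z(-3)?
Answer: 9450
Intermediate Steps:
y = -70 (y = -45 - 25 = -70)
(y*(-15))*z(-3) = -70*(-15)*9 = 1050*9 = 9450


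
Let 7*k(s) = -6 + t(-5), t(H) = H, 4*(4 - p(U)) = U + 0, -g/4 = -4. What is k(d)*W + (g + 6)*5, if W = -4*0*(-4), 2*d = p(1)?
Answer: 110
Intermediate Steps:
g = 16 (g = -4*(-4) = 16)
p(U) = 4 - U/4 (p(U) = 4 - (U + 0)/4 = 4 - U/4)
d = 15/8 (d = (4 - ¼*1)/2 = (4 - ¼)/2 = (½)*(15/4) = 15/8 ≈ 1.8750)
W = 0 (W = 0*(-4) = 0)
k(s) = -11/7 (k(s) = (-6 - 5)/7 = (⅐)*(-11) = -11/7)
k(d)*W + (g + 6)*5 = -11/7*0 + (16 + 6)*5 = 0 + 22*5 = 0 + 110 = 110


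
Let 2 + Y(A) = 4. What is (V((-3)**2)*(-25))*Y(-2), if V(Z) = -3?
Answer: 150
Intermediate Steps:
Y(A) = 2 (Y(A) = -2 + 4 = 2)
(V((-3)**2)*(-25))*Y(-2) = -3*(-25)*2 = 75*2 = 150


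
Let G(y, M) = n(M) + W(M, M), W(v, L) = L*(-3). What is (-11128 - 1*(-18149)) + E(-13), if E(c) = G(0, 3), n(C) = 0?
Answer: 7012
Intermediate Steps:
W(v, L) = -3*L
G(y, M) = -3*M (G(y, M) = 0 - 3*M = -3*M)
E(c) = -9 (E(c) = -3*3 = -9)
(-11128 - 1*(-18149)) + E(-13) = (-11128 - 1*(-18149)) - 9 = (-11128 + 18149) - 9 = 7021 - 9 = 7012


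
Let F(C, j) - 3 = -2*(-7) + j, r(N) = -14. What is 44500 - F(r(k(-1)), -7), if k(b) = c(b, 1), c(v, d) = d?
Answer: 44490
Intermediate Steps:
k(b) = 1
F(C, j) = 17 + j (F(C, j) = 3 + (-2*(-7) + j) = 3 + (14 + j) = 17 + j)
44500 - F(r(k(-1)), -7) = 44500 - (17 - 7) = 44500 - 1*10 = 44500 - 10 = 44490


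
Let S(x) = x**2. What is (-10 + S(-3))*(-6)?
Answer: 6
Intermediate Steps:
(-10 + S(-3))*(-6) = (-10 + (-3)**2)*(-6) = (-10 + 9)*(-6) = -1*(-6) = 6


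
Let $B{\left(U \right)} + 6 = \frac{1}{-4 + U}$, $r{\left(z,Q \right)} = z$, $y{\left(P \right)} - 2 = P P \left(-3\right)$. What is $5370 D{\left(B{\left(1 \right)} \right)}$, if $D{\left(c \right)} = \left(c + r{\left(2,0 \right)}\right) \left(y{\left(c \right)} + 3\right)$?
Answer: $\frac{8051420}{3} \approx 2.6838 \cdot 10^{6}$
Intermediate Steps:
$y{\left(P \right)} = 2 - 3 P^{2}$ ($y{\left(P \right)} = 2 + P P \left(-3\right) = 2 + P^{2} \left(-3\right) = 2 - 3 P^{2}$)
$B{\left(U \right)} = -6 + \frac{1}{-4 + U}$
$D{\left(c \right)} = \left(2 + c\right) \left(5 - 3 c^{2}\right)$ ($D{\left(c \right)} = \left(c + 2\right) \left(\left(2 - 3 c^{2}\right) + 3\right) = \left(2 + c\right) \left(5 - 3 c^{2}\right)$)
$5370 D{\left(B{\left(1 \right)} \right)} = 5370 \left(10 - 6 \left(\frac{25 - 6}{-4 + 1}\right)^{2} - 3 \left(\frac{25 - 6}{-4 + 1}\right)^{3} + 5 \frac{25 - 6}{-4 + 1}\right) = 5370 \left(10 - 6 \left(\frac{25 - 6}{-3}\right)^{2} - 3 \left(\frac{25 - 6}{-3}\right)^{3} + 5 \frac{25 - 6}{-3}\right) = 5370 \left(10 - 6 \left(\left(- \frac{1}{3}\right) 19\right)^{2} - 3 \left(\left(- \frac{1}{3}\right) 19\right)^{3} + 5 \left(\left(- \frac{1}{3}\right) 19\right)\right) = 5370 \left(10 - 6 \left(- \frac{19}{3}\right)^{2} - 3 \left(- \frac{19}{3}\right)^{3} + 5 \left(- \frac{19}{3}\right)\right) = 5370 \left(10 - \frac{722}{3} - - \frac{6859}{9} - \frac{95}{3}\right) = 5370 \left(10 - \frac{722}{3} + \frac{6859}{9} - \frac{95}{3}\right) = 5370 \cdot \frac{4498}{9} = \frac{8051420}{3}$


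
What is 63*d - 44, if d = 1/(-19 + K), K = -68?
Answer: -1297/29 ≈ -44.724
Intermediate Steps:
d = -1/87 (d = 1/(-19 - 68) = 1/(-87) = -1/87 ≈ -0.011494)
63*d - 44 = 63*(-1/87) - 44 = -21/29 - 44 = -1297/29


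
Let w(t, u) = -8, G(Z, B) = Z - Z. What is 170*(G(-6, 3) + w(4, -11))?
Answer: -1360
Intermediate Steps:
G(Z, B) = 0
170*(G(-6, 3) + w(4, -11)) = 170*(0 - 8) = 170*(-8) = -1360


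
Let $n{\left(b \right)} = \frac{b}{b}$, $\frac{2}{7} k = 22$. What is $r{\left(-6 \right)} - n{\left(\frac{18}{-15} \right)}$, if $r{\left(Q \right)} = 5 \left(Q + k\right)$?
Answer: $354$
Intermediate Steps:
$k = 77$ ($k = \frac{7}{2} \cdot 22 = 77$)
$r{\left(Q \right)} = 385 + 5 Q$ ($r{\left(Q \right)} = 5 \left(Q + 77\right) = 5 \left(77 + Q\right) = 385 + 5 Q$)
$n{\left(b \right)} = 1$
$r{\left(-6 \right)} - n{\left(\frac{18}{-15} \right)} = \left(385 + 5 \left(-6\right)\right) - 1 = \left(385 - 30\right) - 1 = 355 - 1 = 354$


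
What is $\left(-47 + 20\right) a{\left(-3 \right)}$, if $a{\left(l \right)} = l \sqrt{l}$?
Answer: $81 i \sqrt{3} \approx 140.3 i$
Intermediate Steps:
$a{\left(l \right)} = l^{\frac{3}{2}}$
$\left(-47 + 20\right) a{\left(-3 \right)} = \left(-47 + 20\right) \left(-3\right)^{\frac{3}{2}} = - 27 \left(- 3 i \sqrt{3}\right) = 81 i \sqrt{3}$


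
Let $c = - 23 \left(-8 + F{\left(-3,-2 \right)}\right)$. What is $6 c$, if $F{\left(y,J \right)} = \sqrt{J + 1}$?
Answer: $1104 - 138 i \approx 1104.0 - 138.0 i$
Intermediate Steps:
$F{\left(y,J \right)} = \sqrt{1 + J}$
$c = 184 - 23 i$ ($c = - 23 \left(-8 + \sqrt{1 - 2}\right) = - 23 \left(-8 + \sqrt{-1}\right) = - 23 \left(-8 + i\right) = 184 - 23 i \approx 184.0 - 23.0 i$)
$6 c = 6 \left(184 - 23 i\right) = 1104 - 138 i$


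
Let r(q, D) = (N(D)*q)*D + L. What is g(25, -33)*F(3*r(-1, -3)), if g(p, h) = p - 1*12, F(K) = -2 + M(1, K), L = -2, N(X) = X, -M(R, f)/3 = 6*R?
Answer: -260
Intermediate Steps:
M(R, f) = -18*R
r(q, D) = -2 + q*D**2 (r(q, D) = (D*q)*D - 2 = q*D**2 - 2 = -2 + q*D**2)
F(K) = -20 (F(K) = -2 - 18*1 = -2 - 18 = -20)
g(p, h) = -12 + p (g(p, h) = p - 12 = -12 + p)
g(25, -33)*F(3*r(-1, -3)) = (-12 + 25)*(-20) = 13*(-20) = -260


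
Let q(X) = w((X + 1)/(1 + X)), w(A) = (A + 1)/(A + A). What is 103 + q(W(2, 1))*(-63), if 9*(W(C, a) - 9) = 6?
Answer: 40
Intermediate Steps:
W(C, a) = 29/3 (W(C, a) = 9 + (⅑)*6 = 9 + ⅔ = 29/3)
w(A) = (1 + A)/(2*A) (w(A) = (1 + A)/((2*A)) = (1 + A)*(1/(2*A)) = (1 + A)/(2*A))
q(X) = 1 (q(X) = (1 + (X + 1)/(1 + X))/(2*(((X + 1)/(1 + X)))) = (1 + (1 + X)/(1 + X))/(2*(((1 + X)/(1 + X)))) = (½)*(1 + 1)/1 = (½)*1*2 = 1)
103 + q(W(2, 1))*(-63) = 103 + 1*(-63) = 103 - 63 = 40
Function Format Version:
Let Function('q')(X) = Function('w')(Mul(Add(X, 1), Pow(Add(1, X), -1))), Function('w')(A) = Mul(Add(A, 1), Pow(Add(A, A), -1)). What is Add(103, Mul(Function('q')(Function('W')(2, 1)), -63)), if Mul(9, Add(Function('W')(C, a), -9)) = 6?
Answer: 40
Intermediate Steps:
Function('W')(C, a) = Rational(29, 3) (Function('W')(C, a) = Add(9, Mul(Rational(1, 9), 6)) = Add(9, Rational(2, 3)) = Rational(29, 3))
Function('w')(A) = Mul(Rational(1, 2), Pow(A, -1), Add(1, A)) (Function('w')(A) = Mul(Add(1, A), Pow(Mul(2, A), -1)) = Mul(Add(1, A), Mul(Rational(1, 2), Pow(A, -1))) = Mul(Rational(1, 2), Pow(A, -1), Add(1, A)))
Function('q')(X) = 1 (Function('q')(X) = Mul(Rational(1, 2), Pow(Mul(Add(X, 1), Pow(Add(1, X), -1)), -1), Add(1, Mul(Add(X, 1), Pow(Add(1, X), -1)))) = Mul(Rational(1, 2), Pow(Mul(Add(1, X), Pow(Add(1, X), -1)), -1), Add(1, Mul(Add(1, X), Pow(Add(1, X), -1)))) = Mul(Rational(1, 2), Pow(1, -1), Add(1, 1)) = Mul(Rational(1, 2), 1, 2) = 1)
Add(103, Mul(Function('q')(Function('W')(2, 1)), -63)) = Add(103, Mul(1, -63)) = Add(103, -63) = 40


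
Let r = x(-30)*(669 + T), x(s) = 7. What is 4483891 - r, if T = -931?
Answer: 4485725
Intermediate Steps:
r = -1834 (r = 7*(669 - 931) = 7*(-262) = -1834)
4483891 - r = 4483891 - 1*(-1834) = 4483891 + 1834 = 4485725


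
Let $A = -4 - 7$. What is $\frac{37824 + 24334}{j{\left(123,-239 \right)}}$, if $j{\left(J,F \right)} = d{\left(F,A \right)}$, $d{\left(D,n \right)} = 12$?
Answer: $\frac{31079}{6} \approx 5179.8$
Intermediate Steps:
$A = -11$ ($A = -4 - 7 = -11$)
$j{\left(J,F \right)} = 12$
$\frac{37824 + 24334}{j{\left(123,-239 \right)}} = \frac{37824 + 24334}{12} = 62158 \cdot \frac{1}{12} = \frac{31079}{6}$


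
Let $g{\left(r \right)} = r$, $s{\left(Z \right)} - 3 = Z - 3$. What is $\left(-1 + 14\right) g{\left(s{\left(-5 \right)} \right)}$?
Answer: $-65$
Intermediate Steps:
$s{\left(Z \right)} = Z$ ($s{\left(Z \right)} = 3 + \left(Z - 3\right) = 3 + \left(-3 + Z\right) = Z$)
$\left(-1 + 14\right) g{\left(s{\left(-5 \right)} \right)} = \left(-1 + 14\right) \left(-5\right) = 13 \left(-5\right) = -65$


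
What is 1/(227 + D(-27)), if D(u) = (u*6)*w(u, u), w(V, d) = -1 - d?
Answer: -1/3985 ≈ -0.00025094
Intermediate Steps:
D(u) = 6*u*(-1 - u) (D(u) = (u*6)*(-1 - u) = (6*u)*(-1 - u) = 6*u*(-1 - u))
1/(227 + D(-27)) = 1/(227 - 6*(-27)*(1 - 27)) = 1/(227 - 6*(-27)*(-26)) = 1/(227 - 4212) = 1/(-3985) = -1/3985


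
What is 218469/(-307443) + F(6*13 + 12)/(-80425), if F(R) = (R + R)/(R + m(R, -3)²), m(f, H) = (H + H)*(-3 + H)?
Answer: -90194767497/126927330145 ≈ -0.71060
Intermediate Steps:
m(f, H) = 2*H*(-3 + H) (m(f, H) = (2*H)*(-3 + H) = 2*H*(-3 + H))
F(R) = 2*R/(1296 + R) (F(R) = (R + R)/(R + (2*(-3)*(-3 - 3))²) = (2*R)/(R + (2*(-3)*(-6))²) = (2*R)/(R + 36²) = (2*R)/(R + 1296) = (2*R)/(1296 + R) = 2*R/(1296 + R))
218469/(-307443) + F(6*13 + 12)/(-80425) = 218469/(-307443) + (2*(6*13 + 12)/(1296 + (6*13 + 12)))/(-80425) = 218469*(-1/307443) + (2*(78 + 12)/(1296 + (78 + 12)))*(-1/80425) = -72823/102481 + (2*90/(1296 + 90))*(-1/80425) = -72823/102481 + (2*90/1386)*(-1/80425) = -72823/102481 + (2*90*(1/1386))*(-1/80425) = -72823/102481 + (10/77)*(-1/80425) = -72823/102481 - 2/1238545 = -90194767497/126927330145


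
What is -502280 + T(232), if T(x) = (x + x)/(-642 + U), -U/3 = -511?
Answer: -447531016/891 ≈ -5.0228e+5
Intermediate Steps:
U = 1533 (U = -3*(-511) = 1533)
T(x) = 2*x/891 (T(x) = (x + x)/(-642 + 1533) = (2*x)/891 = (2*x)*(1/891) = 2*x/891)
-502280 + T(232) = -502280 + (2/891)*232 = -502280 + 464/891 = -447531016/891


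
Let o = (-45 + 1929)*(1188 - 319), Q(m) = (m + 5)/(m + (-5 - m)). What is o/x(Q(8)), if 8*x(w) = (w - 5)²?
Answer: 81859800/361 ≈ 2.2676e+5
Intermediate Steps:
Q(m) = -1 - m/5 (Q(m) = (5 + m)/(-5) = (5 + m)*(-⅕) = -1 - m/5)
x(w) = (-5 + w)²/8 (x(w) = (w - 5)²/8 = (-5 + w)²/8)
o = 1637196 (o = 1884*869 = 1637196)
o/x(Q(8)) = 1637196/(((-5 + (-1 - ⅕*8))²/8)) = 1637196/(((-5 + (-1 - 8/5))²/8)) = 1637196/(((-5 - 13/5)²/8)) = 1637196/(((-38/5)²/8)) = 1637196/(((⅛)*(1444/25))) = 1637196/(361/50) = 1637196*(50/361) = 81859800/361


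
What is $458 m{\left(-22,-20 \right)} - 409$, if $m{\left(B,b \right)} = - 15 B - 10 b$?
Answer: $242331$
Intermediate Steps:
$458 m{\left(-22,-20 \right)} - 409 = 458 \left(\left(-15\right) \left(-22\right) - -200\right) - 409 = 458 \left(330 + 200\right) - 409 = 458 \cdot 530 - 409 = 242740 - 409 = 242331$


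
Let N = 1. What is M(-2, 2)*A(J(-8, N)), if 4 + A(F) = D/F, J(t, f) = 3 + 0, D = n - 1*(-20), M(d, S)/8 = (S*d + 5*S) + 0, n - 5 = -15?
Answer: -32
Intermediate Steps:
n = -10 (n = 5 - 15 = -10)
M(d, S) = 40*S + 8*S*d (M(d, S) = 8*((S*d + 5*S) + 0) = 8*((5*S + S*d) + 0) = 8*(5*S + S*d) = 40*S + 8*S*d)
D = 10 (D = -10 - 1*(-20) = -10 + 20 = 10)
J(t, f) = 3
A(F) = -4 + 10/F
M(-2, 2)*A(J(-8, N)) = (8*2*(5 - 2))*(-4 + 10/3) = (8*2*3)*(-4 + 10*(⅓)) = 48*(-4 + 10/3) = 48*(-⅔) = -32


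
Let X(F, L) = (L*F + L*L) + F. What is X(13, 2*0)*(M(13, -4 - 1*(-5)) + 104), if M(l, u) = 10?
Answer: 1482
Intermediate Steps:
X(F, L) = F + L**2 + F*L (X(F, L) = (F*L + L**2) + F = (L**2 + F*L) + F = F + L**2 + F*L)
X(13, 2*0)*(M(13, -4 - 1*(-5)) + 104) = (13 + (2*0)**2 + 13*(2*0))*(10 + 104) = (13 + 0**2 + 13*0)*114 = (13 + 0 + 0)*114 = 13*114 = 1482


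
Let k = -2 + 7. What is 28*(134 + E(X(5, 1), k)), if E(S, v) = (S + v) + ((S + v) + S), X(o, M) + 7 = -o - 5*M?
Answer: 2604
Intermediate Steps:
X(o, M) = -7 - o - 5*M (X(o, M) = -7 + (-o - 5*M) = -7 - o - 5*M)
k = 5
E(S, v) = 2*v + 3*S (E(S, v) = (S + v) + (v + 2*S) = 2*v + 3*S)
28*(134 + E(X(5, 1), k)) = 28*(134 + (2*5 + 3*(-7 - 1*5 - 5*1))) = 28*(134 + (10 + 3*(-7 - 5 - 5))) = 28*(134 + (10 + 3*(-17))) = 28*(134 + (10 - 51)) = 28*(134 - 41) = 28*93 = 2604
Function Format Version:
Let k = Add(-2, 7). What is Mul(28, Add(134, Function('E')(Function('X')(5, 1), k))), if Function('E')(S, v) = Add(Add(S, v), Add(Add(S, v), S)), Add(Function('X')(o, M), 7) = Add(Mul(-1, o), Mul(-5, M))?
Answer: 2604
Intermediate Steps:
Function('X')(o, M) = Add(-7, Mul(-1, o), Mul(-5, M)) (Function('X')(o, M) = Add(-7, Add(Mul(-1, o), Mul(-5, M))) = Add(-7, Mul(-1, o), Mul(-5, M)))
k = 5
Function('E')(S, v) = Add(Mul(2, v), Mul(3, S)) (Function('E')(S, v) = Add(Add(S, v), Add(v, Mul(2, S))) = Add(Mul(2, v), Mul(3, S)))
Mul(28, Add(134, Function('E')(Function('X')(5, 1), k))) = Mul(28, Add(134, Add(Mul(2, 5), Mul(3, Add(-7, Mul(-1, 5), Mul(-5, 1)))))) = Mul(28, Add(134, Add(10, Mul(3, Add(-7, -5, -5))))) = Mul(28, Add(134, Add(10, Mul(3, -17)))) = Mul(28, Add(134, Add(10, -51))) = Mul(28, Add(134, -41)) = Mul(28, 93) = 2604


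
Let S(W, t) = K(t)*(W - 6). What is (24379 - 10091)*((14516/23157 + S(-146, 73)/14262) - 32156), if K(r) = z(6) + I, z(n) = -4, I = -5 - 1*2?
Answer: -25289188249505984/55044189 ≈ -4.5943e+8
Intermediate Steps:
I = -7 (I = -5 - 2 = -7)
K(r) = -11 (K(r) = -4 - 7 = -11)
S(W, t) = 66 - 11*W (S(W, t) = -11*(W - 6) = -11*(-6 + W) = 66 - 11*W)
(24379 - 10091)*((14516/23157 + S(-146, 73)/14262) - 32156) = (24379 - 10091)*((14516/23157 + (66 - 11*(-146))/14262) - 32156) = 14288*((14516*(1/23157) + (66 + 1606)*(1/14262)) - 32156) = 14288*((14516/23157 + 1672*(1/14262)) - 32156) = 14288*((14516/23157 + 836/7131) - 32156) = 14288*(40957616/55044189 - 32156) = 14288*(-1769959983868/55044189) = -25289188249505984/55044189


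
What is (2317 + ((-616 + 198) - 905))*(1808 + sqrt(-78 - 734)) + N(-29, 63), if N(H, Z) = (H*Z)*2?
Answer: 1793498 + 1988*I*sqrt(203) ≈ 1.7935e+6 + 28325.0*I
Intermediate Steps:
N(H, Z) = 2*H*Z
(2317 + ((-616 + 198) - 905))*(1808 + sqrt(-78 - 734)) + N(-29, 63) = (2317 + ((-616 + 198) - 905))*(1808 + sqrt(-78 - 734)) + 2*(-29)*63 = (2317 + (-418 - 905))*(1808 + sqrt(-812)) - 3654 = (2317 - 1323)*(1808 + 2*I*sqrt(203)) - 3654 = 994*(1808 + 2*I*sqrt(203)) - 3654 = (1797152 + 1988*I*sqrt(203)) - 3654 = 1793498 + 1988*I*sqrt(203)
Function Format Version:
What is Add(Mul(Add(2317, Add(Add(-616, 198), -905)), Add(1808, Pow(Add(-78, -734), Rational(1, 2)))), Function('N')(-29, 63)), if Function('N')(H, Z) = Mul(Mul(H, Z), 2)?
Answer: Add(1793498, Mul(1988, I, Pow(203, Rational(1, 2)))) ≈ Add(1.7935e+6, Mul(28325., I))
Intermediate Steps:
Function('N')(H, Z) = Mul(2, H, Z)
Add(Mul(Add(2317, Add(Add(-616, 198), -905)), Add(1808, Pow(Add(-78, -734), Rational(1, 2)))), Function('N')(-29, 63)) = Add(Mul(Add(2317, Add(Add(-616, 198), -905)), Add(1808, Pow(Add(-78, -734), Rational(1, 2)))), Mul(2, -29, 63)) = Add(Mul(Add(2317, Add(-418, -905)), Add(1808, Pow(-812, Rational(1, 2)))), -3654) = Add(Mul(Add(2317, -1323), Add(1808, Mul(2, I, Pow(203, Rational(1, 2))))), -3654) = Add(Mul(994, Add(1808, Mul(2, I, Pow(203, Rational(1, 2))))), -3654) = Add(Add(1797152, Mul(1988, I, Pow(203, Rational(1, 2)))), -3654) = Add(1793498, Mul(1988, I, Pow(203, Rational(1, 2))))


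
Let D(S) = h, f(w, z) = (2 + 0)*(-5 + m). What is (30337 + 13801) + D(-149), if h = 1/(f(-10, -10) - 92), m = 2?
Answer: 4325523/98 ≈ 44138.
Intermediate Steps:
f(w, z) = -6 (f(w, z) = (2 + 0)*(-5 + 2) = 2*(-3) = -6)
h = -1/98 (h = 1/(-6 - 92) = 1/(-98) = -1/98 ≈ -0.010204)
D(S) = -1/98
(30337 + 13801) + D(-149) = (30337 + 13801) - 1/98 = 44138 - 1/98 = 4325523/98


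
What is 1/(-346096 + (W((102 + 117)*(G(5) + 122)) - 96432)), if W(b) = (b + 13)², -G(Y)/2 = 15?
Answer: 1/406023393 ≈ 2.4629e-9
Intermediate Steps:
G(Y) = -30 (G(Y) = -2*15 = -30)
W(b) = (13 + b)²
1/(-346096 + (W((102 + 117)*(G(5) + 122)) - 96432)) = 1/(-346096 + ((13 + (102 + 117)*(-30 + 122))² - 96432)) = 1/(-346096 + ((13 + 219*92)² - 96432)) = 1/(-346096 + ((13 + 20148)² - 96432)) = 1/(-346096 + (20161² - 96432)) = 1/(-346096 + (406465921 - 96432)) = 1/(-346096 + 406369489) = 1/406023393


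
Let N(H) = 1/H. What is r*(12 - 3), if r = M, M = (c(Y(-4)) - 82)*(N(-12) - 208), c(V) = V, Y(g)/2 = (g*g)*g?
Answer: 786555/2 ≈ 3.9328e+5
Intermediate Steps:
Y(g) = 2*g³ (Y(g) = 2*((g*g)*g) = 2*(g²*g) = 2*g³)
N(H) = 1/H
M = 87395/2 (M = (2*(-4)³ - 82)*(1/(-12) - 208) = (2*(-64) - 82)*(-1/12 - 208) = (-128 - 82)*(-2497/12) = -210*(-2497/12) = 87395/2 ≈ 43698.)
r = 87395/2 ≈ 43698.
r*(12 - 3) = 87395*(12 - 3)/2 = (87395/2)*9 = 786555/2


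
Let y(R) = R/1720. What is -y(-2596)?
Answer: 649/430 ≈ 1.5093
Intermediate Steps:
y(R) = R/1720 (y(R) = R*(1/1720) = R/1720)
-y(-2596) = -(-2596)/1720 = -1*(-649/430) = 649/430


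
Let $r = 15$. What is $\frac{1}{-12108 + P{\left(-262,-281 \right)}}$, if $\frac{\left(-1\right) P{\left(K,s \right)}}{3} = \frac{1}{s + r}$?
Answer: $- \frac{266}{3220725} \approx -8.259 \cdot 10^{-5}$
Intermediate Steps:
$P{\left(K,s \right)} = - \frac{3}{15 + s}$ ($P{\left(K,s \right)} = - \frac{3}{s + 15} = - \frac{3}{15 + s}$)
$\frac{1}{-12108 + P{\left(-262,-281 \right)}} = \frac{1}{-12108 - \frac{3}{15 - 281}} = \frac{1}{-12108 - \frac{3}{-266}} = \frac{1}{-12108 - - \frac{3}{266}} = \frac{1}{-12108 + \frac{3}{266}} = \frac{1}{- \frac{3220725}{266}} = - \frac{266}{3220725}$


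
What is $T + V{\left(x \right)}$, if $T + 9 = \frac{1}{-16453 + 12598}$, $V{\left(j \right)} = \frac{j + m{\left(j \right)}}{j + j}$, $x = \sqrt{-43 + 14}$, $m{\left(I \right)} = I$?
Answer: $- \frac{30841}{3855} \approx -8.0003$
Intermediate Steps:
$x = i \sqrt{29}$ ($x = \sqrt{-29} = i \sqrt{29} \approx 5.3852 i$)
$V{\left(j \right)} = 1$ ($V{\left(j \right)} = \frac{j + j}{j + j} = \frac{2 j}{2 j} = 2 j \frac{1}{2 j} = 1$)
$T = - \frac{34696}{3855}$ ($T = -9 + \frac{1}{-16453 + 12598} = -9 + \frac{1}{-3855} = -9 - \frac{1}{3855} = - \frac{34696}{3855} \approx -9.0003$)
$T + V{\left(x \right)} = - \frac{34696}{3855} + 1 = - \frac{30841}{3855}$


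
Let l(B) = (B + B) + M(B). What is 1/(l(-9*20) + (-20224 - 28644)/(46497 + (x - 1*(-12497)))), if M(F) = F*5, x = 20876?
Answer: -39935/50342534 ≈ -0.00079327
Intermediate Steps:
M(F) = 5*F
l(B) = 7*B (l(B) = (B + B) + 5*B = 2*B + 5*B = 7*B)
1/(l(-9*20) + (-20224 - 28644)/(46497 + (x - 1*(-12497)))) = 1/(7*(-9*20) + (-20224 - 28644)/(46497 + (20876 - 1*(-12497)))) = 1/(7*(-180) - 48868/(46497 + (20876 + 12497))) = 1/(-1260 - 48868/(46497 + 33373)) = 1/(-1260 - 48868/79870) = 1/(-1260 - 48868*1/79870) = 1/(-1260 - 24434/39935) = 1/(-50342534/39935) = -39935/50342534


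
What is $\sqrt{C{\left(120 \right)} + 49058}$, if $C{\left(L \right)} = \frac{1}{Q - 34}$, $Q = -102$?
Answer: $\frac{\sqrt{226844158}}{68} \approx 221.49$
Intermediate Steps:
$C{\left(L \right)} = - \frac{1}{136}$ ($C{\left(L \right)} = \frac{1}{-102 - 34} = \frac{1}{-136} = - \frac{1}{136}$)
$\sqrt{C{\left(120 \right)} + 49058} = \sqrt{- \frac{1}{136} + 49058} = \sqrt{\frac{6671887}{136}} = \frac{\sqrt{226844158}}{68}$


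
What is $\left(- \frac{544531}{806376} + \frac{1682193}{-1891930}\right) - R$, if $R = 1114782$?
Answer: $- \frac{850360774406819579}{762803472840} \approx -1.1148 \cdot 10^{6}$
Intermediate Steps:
$\left(- \frac{544531}{806376} + \frac{1682193}{-1891930}\right) - R = \left(- \frac{544531}{806376} + \frac{1682193}{-1891930}\right) - 1114782 = \left(\left(-544531\right) \frac{1}{806376} + 1682193 \left(- \frac{1}{1891930}\right)\right) - 1114782 = \left(- \frac{544531}{806376} - \frac{1682193}{1891930}\right) - 1114782 = - \frac{1193347298699}{762803472840} - 1114782 = - \frac{850360774406819579}{762803472840}$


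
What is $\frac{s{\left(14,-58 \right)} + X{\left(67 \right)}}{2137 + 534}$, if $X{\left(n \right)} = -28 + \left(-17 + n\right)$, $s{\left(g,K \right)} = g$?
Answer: $\frac{36}{2671} \approx 0.013478$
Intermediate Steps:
$X{\left(n \right)} = -45 + n$
$\frac{s{\left(14,-58 \right)} + X{\left(67 \right)}}{2137 + 534} = \frac{14 + \left(-45 + 67\right)}{2137 + 534} = \frac{14 + 22}{2671} = 36 \cdot \frac{1}{2671} = \frac{36}{2671}$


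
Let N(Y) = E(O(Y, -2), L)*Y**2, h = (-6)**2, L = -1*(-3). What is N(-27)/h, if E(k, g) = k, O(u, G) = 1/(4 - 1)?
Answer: 27/4 ≈ 6.7500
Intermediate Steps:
O(u, G) = 1/3
L = 3
h = 36
N(Y) = Y**2/3
N(-27)/h = ((1/3)*(-27)**2)/36 = ((1/3)*729)*(1/36) = 243*(1/36) = 27/4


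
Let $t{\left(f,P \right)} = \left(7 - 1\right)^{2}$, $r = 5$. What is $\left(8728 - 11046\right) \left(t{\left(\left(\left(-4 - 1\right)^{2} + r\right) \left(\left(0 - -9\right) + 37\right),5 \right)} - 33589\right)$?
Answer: $77775854$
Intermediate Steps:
$t{\left(f,P \right)} = 36$ ($t{\left(f,P \right)} = 6^{2} = 36$)
$\left(8728 - 11046\right) \left(t{\left(\left(\left(-4 - 1\right)^{2} + r\right) \left(\left(0 - -9\right) + 37\right),5 \right)} - 33589\right) = \left(8728 - 11046\right) \left(36 - 33589\right) = \left(-2318\right) \left(-33553\right) = 77775854$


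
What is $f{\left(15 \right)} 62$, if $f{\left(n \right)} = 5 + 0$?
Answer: $310$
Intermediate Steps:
$f{\left(n \right)} = 5$
$f{\left(15 \right)} 62 = 5 \cdot 62 = 310$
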